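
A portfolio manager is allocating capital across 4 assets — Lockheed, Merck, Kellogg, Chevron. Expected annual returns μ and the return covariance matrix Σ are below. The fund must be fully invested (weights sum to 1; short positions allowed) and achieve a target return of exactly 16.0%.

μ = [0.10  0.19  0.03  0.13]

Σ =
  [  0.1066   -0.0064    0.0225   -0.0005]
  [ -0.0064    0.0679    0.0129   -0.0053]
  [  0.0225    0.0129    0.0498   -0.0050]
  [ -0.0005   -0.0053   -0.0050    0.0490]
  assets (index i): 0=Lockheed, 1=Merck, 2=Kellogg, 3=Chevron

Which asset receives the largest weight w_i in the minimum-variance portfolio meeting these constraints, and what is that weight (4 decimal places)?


u=Σ⁻¹μ = [1.2537  3.2441  -0.5067  2.9650]
v=Σ⁻¹𝟙 = [7.0647  14.2804  15.5600  23.6126]
a=μᵀu=1.112005  b=𝟙ᵀu=6.956183  c=𝟙ᵀv=60.517752  D=ac−b²=18.907582
λ₁=(c·0.160−b)/D = (60.517752·0.160−6.956183)/18.907582 = 0.144210
λ₂=(a−b·0.160)/D = (1.112005−6.956183·0.160)/18.907582 = -0.000052
w* = 0.144210·u + -0.000052·v:
  w_0 = 0.144210·1.2537 + -0.000052·7.0647 = 0.1804  (Lockheed)
  w_1 = 0.144210·3.2441 + -0.000052·14.2804 = 0.4671  (Merck)
  w_2 = 0.144210·-0.5067 + -0.000052·15.5600 = -0.0739  (Kellogg)
  w_3 = 0.144210·2.9650 + -0.000052·23.6126 = 0.4264  (Chevron)
Σw_i=1.0000  μᵀw=0.1600
σ²=wᵀΣw=λ₁·μ_p+λ₂ = 0.144210·0.160 + -0.000052 = 0.023022 ≈ 0.0230

Merck (0.4671)


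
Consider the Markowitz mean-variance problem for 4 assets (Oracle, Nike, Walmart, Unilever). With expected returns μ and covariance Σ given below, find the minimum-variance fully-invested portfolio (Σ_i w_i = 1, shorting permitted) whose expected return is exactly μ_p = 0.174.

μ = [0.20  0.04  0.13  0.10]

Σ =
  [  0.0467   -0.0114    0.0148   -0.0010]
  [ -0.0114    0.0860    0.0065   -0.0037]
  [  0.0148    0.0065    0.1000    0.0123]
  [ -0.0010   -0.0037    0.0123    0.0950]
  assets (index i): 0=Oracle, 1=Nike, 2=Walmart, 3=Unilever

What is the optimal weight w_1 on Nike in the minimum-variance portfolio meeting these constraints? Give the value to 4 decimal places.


x=Σ⁻¹μ = [4.4256  1.0649  0.4425  1.0834]
y=Σ⁻¹𝟙 = [23.9826  14.9593  4.1468  10.8245]
a=μᵀx=1.093580  b=𝟙ᵀx=7.016425  c=𝟙ᵀy=53.913176  D=ac−b²=9.728141
λ₁=(c·0.174−b)/D = (53.913176·0.174−7.016425)/9.728141 = 0.243054
λ₂=(a−b·0.174)/D = (1.093580−7.016425·0.174)/9.728141 = -0.013083
w* = 0.243054·x + -0.013083·y:
  w_0 = 0.243054·4.4256 + -0.013083·23.9826 = 0.7619  (Oracle)
  w_1 = 0.243054·1.0649 + -0.013083·14.9593 = 0.0631  (Nike)
  w_2 = 0.243054·0.4425 + -0.013083·4.1468 = 0.0533  (Walmart)
  w_3 = 0.243054·1.0834 + -0.013083·10.8245 = 0.1217  (Unilever)
Σw_i=1.0000  μᵀw=0.1740
σ²=wᵀΣw=λ₁·μ_p+λ₂ = 0.243054·0.174 + -0.013083 = 0.029208 ≈ 0.0292

0.0631


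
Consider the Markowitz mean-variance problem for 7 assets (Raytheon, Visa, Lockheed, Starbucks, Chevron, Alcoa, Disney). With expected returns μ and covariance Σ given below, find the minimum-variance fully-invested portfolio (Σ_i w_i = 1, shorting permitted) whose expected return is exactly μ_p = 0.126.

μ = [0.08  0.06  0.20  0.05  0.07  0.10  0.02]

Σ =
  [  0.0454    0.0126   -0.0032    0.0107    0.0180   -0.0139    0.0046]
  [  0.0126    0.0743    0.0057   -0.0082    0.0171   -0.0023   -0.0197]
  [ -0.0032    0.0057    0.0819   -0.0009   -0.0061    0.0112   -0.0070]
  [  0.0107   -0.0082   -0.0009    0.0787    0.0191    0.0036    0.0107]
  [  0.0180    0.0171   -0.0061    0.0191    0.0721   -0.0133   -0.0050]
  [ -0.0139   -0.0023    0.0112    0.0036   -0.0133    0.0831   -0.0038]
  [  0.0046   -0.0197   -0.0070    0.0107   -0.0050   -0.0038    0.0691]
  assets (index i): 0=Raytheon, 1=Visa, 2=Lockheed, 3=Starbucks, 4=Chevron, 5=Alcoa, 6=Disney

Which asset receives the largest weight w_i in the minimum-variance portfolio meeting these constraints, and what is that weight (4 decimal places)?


x=Σ⁻¹μ = [1.8127  0.3209  2.4282  0.0775  0.9224  1.3615  0.6358]
y=Σ⁻¹𝟙 = [16.4976  13.6437  12.2092  6.2456  10.1256  15.7502  19.1318]
a=μᵀx=0.867218  b=𝟙ᵀx=7.558994  c=𝟙ᵀy=93.603696  D=ac−b²=24.036467
λ₁=(c·0.126−b)/D = (93.603696·0.126−7.558994)/24.036467 = 0.176194
λ₂=(a−b·0.126)/D = (0.867218−7.558994·0.126)/24.036467 = -0.003545
w* = 0.176194·x + -0.003545·y:
  w_0 = 0.176194·1.8127 + -0.003545·16.4976 = 0.2609  (Raytheon)
  w_1 = 0.176194·0.3209 + -0.003545·13.6437 = 0.0082  (Visa)
  w_2 = 0.176194·2.4282 + -0.003545·12.2092 = 0.3845  (Lockheed)
  w_3 = 0.176194·0.0775 + -0.003545·6.2456 = -0.0085  (Starbucks)
  w_4 = 0.176194·0.9224 + -0.003545·10.1256 = 0.1266  (Chevron)
  w_5 = 0.176194·1.3615 + -0.003545·15.7502 = 0.1841  (Alcoa)
  w_6 = 0.176194·0.6358 + -0.003545·19.1318 = 0.0442  (Disney)
Σw_i=1.0000  μᵀw=0.1260
σ²=wᵀΣw=λ₁·μ_p+λ₂ = 0.176194·0.126 + -0.003545 = 0.018655 ≈ 0.0187

Lockheed (0.3845)


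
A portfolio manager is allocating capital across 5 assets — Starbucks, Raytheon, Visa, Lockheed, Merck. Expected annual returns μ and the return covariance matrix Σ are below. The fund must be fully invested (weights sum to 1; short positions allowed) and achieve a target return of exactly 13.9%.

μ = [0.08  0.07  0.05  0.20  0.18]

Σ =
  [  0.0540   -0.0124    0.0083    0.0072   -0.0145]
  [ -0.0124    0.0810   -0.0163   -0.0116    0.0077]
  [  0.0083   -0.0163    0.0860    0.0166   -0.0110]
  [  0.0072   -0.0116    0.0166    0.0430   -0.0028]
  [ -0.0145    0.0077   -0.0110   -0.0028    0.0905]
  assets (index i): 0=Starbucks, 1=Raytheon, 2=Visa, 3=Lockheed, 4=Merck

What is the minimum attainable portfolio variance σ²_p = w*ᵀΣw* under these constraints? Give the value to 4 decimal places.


u=Σ⁻¹μ = [1.8102  1.6394  0.0626  4.9158  2.2992]
v=Σ⁻¹𝟙 = [22.4997  19.6526  10.9390  21.5425  14.9787]
a=μᵀu=1.659730  b=𝟙ᵀu=10.727251  c=𝟙ᵀv=89.612319  D=ac−b²=33.658343
λ₁=(c·0.139−b)/D = (89.612319·0.139−10.727251)/33.658343 = 0.051365
λ₂=(a−b·0.139)/D = (1.659730−10.727251·0.139)/33.658343 = 0.005010
w* = 0.051365·u + 0.005010·v:
  w_0 = 0.051365·1.8102 + 0.005010·22.4997 = 0.2057  (Starbucks)
  w_1 = 0.051365·1.6394 + 0.005010·19.6526 = 0.1827  (Raytheon)
  w_2 = 0.051365·0.0626 + 0.005010·10.9390 = 0.0580  (Visa)
  w_3 = 0.051365·4.9158 + 0.005010·21.5425 = 0.3604  (Lockheed)
  w_4 = 0.051365·2.2992 + 0.005010·14.9787 = 0.1931  (Merck)
Σw_i=1.0000  μᵀw=0.1390
σ²=wᵀΣw=λ₁·μ_p+λ₂ = 0.051365·0.139 + 0.005010 = 0.012150 ≈ 0.0122

0.0122


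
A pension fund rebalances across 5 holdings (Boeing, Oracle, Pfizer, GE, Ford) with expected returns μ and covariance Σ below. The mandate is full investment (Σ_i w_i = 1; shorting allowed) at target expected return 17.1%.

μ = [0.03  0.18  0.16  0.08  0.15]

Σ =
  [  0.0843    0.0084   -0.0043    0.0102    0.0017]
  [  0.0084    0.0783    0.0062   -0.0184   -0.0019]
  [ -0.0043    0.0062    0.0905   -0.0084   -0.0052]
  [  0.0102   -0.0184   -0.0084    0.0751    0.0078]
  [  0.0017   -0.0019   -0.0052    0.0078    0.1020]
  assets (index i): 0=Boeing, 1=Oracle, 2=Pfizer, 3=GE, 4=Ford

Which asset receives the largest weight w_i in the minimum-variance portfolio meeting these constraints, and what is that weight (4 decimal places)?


Oracle (0.4430)

x=Σ⁻¹μ = [-0.0538  2.6096  1.8353  1.7636  1.4788]
y=Σ⁻¹𝟙 = [8.8732  14.8588  12.4913  16.1788  9.3324]
a=μᵀx=1.124672  b=𝟙ᵀx=7.633546  c=𝟙ᵀy=61.734464  D=ac−b²=11.159972
λ₁=(c·0.171−b)/D = (61.734464·0.171−7.633546)/11.159972 = 0.261922
λ₂=(a−b·0.171)/D = (1.124672−7.633546·0.171)/11.159972 = -0.016189
w* = 0.261922·x + -0.016189·y:
  w_0 = 0.261922·-0.0538 + -0.016189·8.8732 = -0.1577  (Boeing)
  w_1 = 0.261922·2.6096 + -0.016189·14.8588 = 0.4430  (Oracle)
  w_2 = 0.261922·1.8353 + -0.016189·12.4913 = 0.2785  (Pfizer)
  w_3 = 0.261922·1.7636 + -0.016189·16.1788 = 0.2000  (GE)
  w_4 = 0.261922·1.4788 + -0.016189·9.3324 = 0.2363  (Ford)
Σw_i=1.0000  μᵀw=0.1710
σ²=wᵀΣw=λ₁·μ_p+λ₂ = 0.261922·0.171 + -0.016189 = 0.028600 ≈ 0.0286


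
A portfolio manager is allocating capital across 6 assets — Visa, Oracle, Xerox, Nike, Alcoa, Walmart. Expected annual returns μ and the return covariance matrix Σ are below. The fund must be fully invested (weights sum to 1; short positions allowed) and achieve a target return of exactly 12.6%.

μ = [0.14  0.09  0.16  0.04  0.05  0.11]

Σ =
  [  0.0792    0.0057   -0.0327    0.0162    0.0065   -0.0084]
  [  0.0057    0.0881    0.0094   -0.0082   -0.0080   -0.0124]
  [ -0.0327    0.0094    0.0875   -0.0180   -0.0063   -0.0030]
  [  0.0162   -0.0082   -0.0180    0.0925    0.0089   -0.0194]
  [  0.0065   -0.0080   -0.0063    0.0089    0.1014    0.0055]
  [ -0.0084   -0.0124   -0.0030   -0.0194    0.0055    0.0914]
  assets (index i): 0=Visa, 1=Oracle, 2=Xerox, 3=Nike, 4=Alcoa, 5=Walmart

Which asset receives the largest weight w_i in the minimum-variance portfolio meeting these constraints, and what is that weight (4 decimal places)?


g=Σ⁻¹μ = [2.9695  0.8835  3.1323  0.9577  0.3811  1.8794]
h=Σ⁻¹𝟙 = [18.5480  12.6312  21.4865  15.7841  8.6485  17.8943]
a=μᵀg=1.260515  b=𝟙ᵀg=10.203535  c=𝟙ᵀh=94.992636  D=ac−b²=15.627498
λ₁=(c·0.126−b)/D = (94.992636·0.126−10.203535)/15.627498 = 0.112976
λ₂=(a−b·0.126)/D = (1.260515−10.203535·0.126)/15.627498 = -0.001608
w* = 0.112976·g + -0.001608·h:
  w_0 = 0.112976·2.9695 + -0.001608·18.5480 = 0.3057  (Visa)
  w_1 = 0.112976·0.8835 + -0.001608·12.6312 = 0.0795  (Oracle)
  w_2 = 0.112976·3.1323 + -0.001608·21.4865 = 0.3193  (Xerox)
  w_3 = 0.112976·0.9577 + -0.001608·15.7841 = 0.0828  (Nike)
  w_4 = 0.112976·0.3811 + -0.001608·8.6485 = 0.0291  (Alcoa)
  w_5 = 0.112976·1.8794 + -0.001608·17.8943 = 0.1836  (Walmart)
Σw_i=1.0000  μᵀw=0.1260
σ²=wᵀΣw=λ₁·μ_p+λ₂ = 0.112976·0.126 + -0.001608 = 0.012627 ≈ 0.0126

Xerox (0.3193)


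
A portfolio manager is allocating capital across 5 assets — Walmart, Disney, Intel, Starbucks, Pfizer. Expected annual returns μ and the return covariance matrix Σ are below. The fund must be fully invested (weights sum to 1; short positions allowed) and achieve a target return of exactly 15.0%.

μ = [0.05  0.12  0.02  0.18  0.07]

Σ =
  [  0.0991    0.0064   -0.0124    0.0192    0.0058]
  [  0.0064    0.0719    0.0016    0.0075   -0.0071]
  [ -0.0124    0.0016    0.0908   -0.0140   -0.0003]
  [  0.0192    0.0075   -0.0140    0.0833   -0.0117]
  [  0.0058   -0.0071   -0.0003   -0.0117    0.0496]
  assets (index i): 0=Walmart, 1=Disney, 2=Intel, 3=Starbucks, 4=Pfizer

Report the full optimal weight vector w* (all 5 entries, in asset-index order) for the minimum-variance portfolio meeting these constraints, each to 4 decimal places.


g=Σ⁻¹μ = [-0.1380  1.6344  0.5585  2.4545  2.2437]
h=Σ⁻¹𝟙 = [6.5588  13.9059  14.0785  15.1238  25.0376]
a=μᵀg=0.799272  b=𝟙ᵀg=6.753138  c=𝟙ᵀh=74.704600  D=ac−b²=14.104440
λ₁=(c·0.150−b)/D = (74.704600·0.150−6.753138)/14.104440 = 0.315684
λ₂=(a−b·0.150)/D = (0.799272−6.753138·0.150)/14.104440 = -0.015151
w* = 0.315684·g + -0.015151·h:
  w_0 = 0.315684·-0.1380 + -0.015151·6.5588 = -0.1429  (Walmart)
  w_1 = 0.315684·1.6344 + -0.015151·13.9059 = 0.3053  (Disney)
  w_2 = 0.315684·0.5585 + -0.015151·14.0785 = -0.0370  (Intel)
  w_3 = 0.315684·2.4545 + -0.015151·15.1238 = 0.5457  (Starbucks)
  w_4 = 0.315684·2.2437 + -0.015151·25.0376 = 0.3290  (Pfizer)
Σw_i=1.0000  μᵀw=0.1500
σ²=wᵀΣw=λ₁·μ_p+λ₂ = 0.315684·0.150 + -0.015151 = 0.032202 ≈ 0.0322

-0.1429  0.3053  -0.0370  0.5457  0.3290


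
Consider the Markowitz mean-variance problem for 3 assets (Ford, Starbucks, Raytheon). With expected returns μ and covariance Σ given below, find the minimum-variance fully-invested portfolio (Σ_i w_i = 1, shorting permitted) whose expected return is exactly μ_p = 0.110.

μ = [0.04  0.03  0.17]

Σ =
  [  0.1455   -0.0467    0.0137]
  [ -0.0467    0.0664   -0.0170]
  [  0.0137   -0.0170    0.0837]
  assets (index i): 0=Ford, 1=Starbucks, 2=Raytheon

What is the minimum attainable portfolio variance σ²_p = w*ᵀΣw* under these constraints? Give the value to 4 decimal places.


g=Σ⁻¹μ = [0.5079  1.3794  2.2281]
h=Σ⁻¹𝟙 = [14.8797  29.4944  15.5024]
a=μᵀg=0.440477  b=𝟙ᵀg=4.115430  c=𝟙ᵀh=59.876511  D=ac−b²=9.437464
λ₁=(c·0.110−b)/D = (59.876511·0.110−4.115430)/9.437464 = 0.261827
λ₂=(a−b·0.110)/D = (0.440477−4.115430·0.110)/9.437464 = -0.001295
w* = 0.261827·g + -0.001295·h:
  w_0 = 0.261827·0.5079 + -0.001295·14.8797 = 0.1137  (Ford)
  w_1 = 0.261827·1.3794 + -0.001295·29.4944 = 0.3230  (Starbucks)
  w_2 = 0.261827·2.2281 + -0.001295·15.5024 = 0.5633  (Raytheon)
Σw_i=1.0000  μᵀw=0.1100
σ²=wᵀΣw=λ₁·μ_p+λ₂ = 0.261827·0.110 + -0.001295 = 0.027506 ≈ 0.0275

0.0275


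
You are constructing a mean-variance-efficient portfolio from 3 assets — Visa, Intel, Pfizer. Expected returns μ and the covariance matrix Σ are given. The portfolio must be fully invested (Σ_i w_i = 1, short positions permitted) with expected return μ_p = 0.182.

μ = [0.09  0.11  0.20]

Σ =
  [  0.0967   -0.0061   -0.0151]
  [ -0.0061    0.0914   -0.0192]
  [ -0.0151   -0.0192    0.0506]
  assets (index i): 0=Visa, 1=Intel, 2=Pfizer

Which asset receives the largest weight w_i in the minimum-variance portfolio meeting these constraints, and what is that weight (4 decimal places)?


g=Σ⁻¹μ = [1.9422  2.4831  5.4744]
h=Σ⁻¹𝟙 = [16.4853  18.7181  31.7849]
a=μᵀg=1.542809  b=𝟙ᵀg=9.899644  c=𝟙ᵀh=66.988278  D=ac−b²=5.347189
λ₁=(c·0.182−b)/D = (66.988278·0.182−9.899644)/5.347189 = 0.428678
λ₂=(a−b·0.182)/D = (1.542809−9.899644·0.182)/5.347189 = -0.048423
w* = 0.428678·g + -0.048423·h:
  w_0 = 0.428678·1.9422 + -0.048423·16.4853 = 0.0343  (Visa)
  w_1 = 0.428678·2.4831 + -0.048423·18.7181 = 0.1581  (Intel)
  w_2 = 0.428678·5.4744 + -0.048423·31.7849 = 0.8076  (Pfizer)
Σw_i=1.0000  μᵀw=0.1820
σ²=wᵀΣw=λ₁·μ_p+λ₂ = 0.428678·0.182 + -0.048423 = 0.029597 ≈ 0.0296

Pfizer (0.8076)


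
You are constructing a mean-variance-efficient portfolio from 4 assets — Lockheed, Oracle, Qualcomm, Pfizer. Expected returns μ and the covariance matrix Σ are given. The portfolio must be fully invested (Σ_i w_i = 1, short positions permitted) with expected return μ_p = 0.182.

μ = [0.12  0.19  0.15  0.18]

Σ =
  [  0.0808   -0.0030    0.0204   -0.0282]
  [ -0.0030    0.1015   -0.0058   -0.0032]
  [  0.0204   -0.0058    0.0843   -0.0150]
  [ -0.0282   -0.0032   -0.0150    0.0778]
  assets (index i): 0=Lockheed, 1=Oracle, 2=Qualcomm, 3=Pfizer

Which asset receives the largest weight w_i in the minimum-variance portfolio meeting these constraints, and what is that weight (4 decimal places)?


Pfizer (0.4397)

p=Σ⁻¹μ = [2.3259  2.1702  2.0124  3.6340]
q=Σ⁻¹𝟙 = [17.3719  11.7678  12.3868  22.0224]
a=μᵀp=1.647433  b=𝟙ᵀp=10.142552  c=𝟙ᵀq=63.548825  D=ac−b²=1.821078
λ₁=(c·0.182−b)/D = (63.548825·0.182−10.142552)/1.821078 = 0.781589
λ₂=(a−b·0.182)/D = (1.647433−10.142552·0.182)/1.821078 = -0.109008
w* = 0.781589·p + -0.109008·q:
  w_0 = 0.781589·2.3259 + -0.109008·17.3719 = -0.0757  (Lockheed)
  w_1 = 0.781589·2.1702 + -0.109008·11.7678 = 0.4135  (Oracle)
  w_2 = 0.781589·2.0124 + -0.109008·12.3868 = 0.2226  (Qualcomm)
  w_3 = 0.781589·3.6340 + -0.109008·22.0224 = 0.4397  (Pfizer)
Σw_i=1.0000  μᵀw=0.1820
σ²=wᵀΣw=λ₁·μ_p+λ₂ = 0.781589·0.182 + -0.109008 = 0.033242 ≈ 0.0332


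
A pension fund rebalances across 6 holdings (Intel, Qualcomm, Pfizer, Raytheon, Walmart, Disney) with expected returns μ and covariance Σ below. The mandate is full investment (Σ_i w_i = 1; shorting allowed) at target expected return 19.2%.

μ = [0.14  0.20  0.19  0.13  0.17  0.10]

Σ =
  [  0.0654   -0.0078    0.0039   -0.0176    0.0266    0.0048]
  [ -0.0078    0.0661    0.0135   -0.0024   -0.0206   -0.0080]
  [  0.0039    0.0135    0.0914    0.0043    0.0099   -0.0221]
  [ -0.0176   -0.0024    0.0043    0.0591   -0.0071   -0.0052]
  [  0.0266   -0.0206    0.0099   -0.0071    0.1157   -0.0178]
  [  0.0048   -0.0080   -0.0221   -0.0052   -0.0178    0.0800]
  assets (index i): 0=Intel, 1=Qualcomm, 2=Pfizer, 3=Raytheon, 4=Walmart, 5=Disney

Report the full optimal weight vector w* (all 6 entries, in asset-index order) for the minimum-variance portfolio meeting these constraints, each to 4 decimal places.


p=Σ⁻¹μ = [2.3997  4.0879  1.6231  3.4519  2.1278  2.6610]
q=Σ⁻¹𝟙 = [17.7437  22.6982  9.2702  25.7889  12.5855  20.7427]
a=μᵀp=2.538507  b=𝟙ᵀp=16.351445  c=𝟙ᵀq=108.829090  D=ac−b²=8.893653
λ₁=(c·0.192−b)/D = (108.829090·0.192−16.351445)/8.893653 = 0.510897
λ₂=(a−b·0.192)/D = (2.538507−16.351445·0.192)/8.893653 = -0.067573
w* = 0.510897·p + -0.067573·q:
  w_0 = 0.510897·2.3997 + -0.067573·17.7437 = 0.0270  (Intel)
  w_1 = 0.510897·4.0879 + -0.067573·22.6982 = 0.5547  (Qualcomm)
  w_2 = 0.510897·1.6231 + -0.067573·9.2702 = 0.2028  (Pfizer)
  w_3 = 0.510897·3.4519 + -0.067573·25.7889 = 0.0210  (Raytheon)
  w_4 = 0.510897·2.1278 + -0.067573·12.5855 = 0.2366  (Walmart)
  w_5 = 0.510897·2.6610 + -0.067573·20.7427 = -0.0421  (Disney)
Σw_i=1.0000  μᵀw=0.1920
σ²=wᵀΣw=λ₁·μ_p+λ₂ = 0.510897·0.192 + -0.067573 = 0.030519 ≈ 0.0305

0.0270  0.5547  0.2028  0.0210  0.2366  -0.0421


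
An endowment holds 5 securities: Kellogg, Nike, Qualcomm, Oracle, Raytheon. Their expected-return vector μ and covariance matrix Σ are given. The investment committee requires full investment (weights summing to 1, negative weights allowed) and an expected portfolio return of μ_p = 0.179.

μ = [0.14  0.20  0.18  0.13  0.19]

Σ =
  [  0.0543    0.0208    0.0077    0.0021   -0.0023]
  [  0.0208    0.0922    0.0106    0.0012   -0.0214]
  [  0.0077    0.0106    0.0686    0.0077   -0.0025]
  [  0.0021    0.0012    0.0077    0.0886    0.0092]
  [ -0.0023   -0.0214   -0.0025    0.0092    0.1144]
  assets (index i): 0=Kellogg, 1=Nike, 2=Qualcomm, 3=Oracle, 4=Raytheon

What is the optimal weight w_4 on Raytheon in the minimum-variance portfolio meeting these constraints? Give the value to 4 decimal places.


u=Σ⁻¹μ = [1.5472  2.0391  2.0962  1.0092  2.0380]
v=Σ⁻¹𝟙 = [13.5804  8.7575  11.0803  8.8257  10.1849]
a=μᵀu=1.520153  b=𝟙ᵀu=8.729670  c=𝟙ᵀv=52.428729  D=ac−b²=3.492549
λ₁=(c·0.179−b)/D = (52.428729·0.179−8.729670)/3.492549 = 0.187563
λ₂=(a−b·0.179)/D = (1.520153−8.729670·0.179)/3.492549 = -0.012157
w* = 0.187563·u + -0.012157·v:
  w_0 = 0.187563·1.5472 + -0.012157·13.5804 = 0.1251  (Kellogg)
  w_1 = 0.187563·2.0391 + -0.012157·8.7575 = 0.2760  (Nike)
  w_2 = 0.187563·2.0962 + -0.012157·11.0803 = 0.2585  (Qualcomm)
  w_3 = 0.187563·1.0092 + -0.012157·8.8257 = 0.0820  (Oracle)
  w_4 = 0.187563·2.0380 + -0.012157·10.1849 = 0.2584  (Raytheon)
Σw_i=1.0000  μᵀw=0.1790
σ²=wᵀΣw=λ₁·μ_p+λ₂ = 0.187563·0.179 + -0.012157 = 0.021417 ≈ 0.0214

0.2584


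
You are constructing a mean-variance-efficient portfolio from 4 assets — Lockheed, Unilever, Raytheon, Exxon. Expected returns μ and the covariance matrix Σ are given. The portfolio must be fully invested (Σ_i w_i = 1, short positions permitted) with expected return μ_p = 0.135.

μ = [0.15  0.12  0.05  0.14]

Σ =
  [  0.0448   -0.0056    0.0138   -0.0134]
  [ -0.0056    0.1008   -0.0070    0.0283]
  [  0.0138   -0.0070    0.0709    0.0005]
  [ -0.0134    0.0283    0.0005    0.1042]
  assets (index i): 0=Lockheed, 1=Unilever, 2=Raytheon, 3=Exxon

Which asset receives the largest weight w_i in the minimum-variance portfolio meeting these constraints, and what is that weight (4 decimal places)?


Lockheed (0.5392)

p=Σ⁻¹μ = [3.9366  0.9651  0.0231  1.5876]
q=Σ⁻¹𝟙 = [23.2657  9.1100  10.4044  10.0647]
a=μᵀp=0.929714  b=𝟙ᵀp=6.512334  c=𝟙ᵀq=52.844796  D=ac−b²=6.720068
λ₁=(c·0.135−b)/D = (52.844796·0.135−6.512334)/6.720068 = 0.092516
λ₂=(a−b·0.135)/D = (0.929714−6.512334·0.135)/6.720068 = 0.007522
w* = 0.092516·p + 0.007522·q:
  w_0 = 0.092516·3.9366 + 0.007522·23.2657 = 0.5392  (Lockheed)
  w_1 = 0.092516·0.9651 + 0.007522·9.1100 = 0.1578  (Unilever)
  w_2 = 0.092516·0.0231 + 0.007522·10.4044 = 0.0804  (Raytheon)
  w_3 = 0.092516·1.5876 + 0.007522·10.0647 = 0.2226  (Exxon)
Σw_i=1.0000  μᵀw=0.1350
σ²=wᵀΣw=λ₁·μ_p+λ₂ = 0.092516·0.135 + 0.007522 = 0.020012 ≈ 0.0200


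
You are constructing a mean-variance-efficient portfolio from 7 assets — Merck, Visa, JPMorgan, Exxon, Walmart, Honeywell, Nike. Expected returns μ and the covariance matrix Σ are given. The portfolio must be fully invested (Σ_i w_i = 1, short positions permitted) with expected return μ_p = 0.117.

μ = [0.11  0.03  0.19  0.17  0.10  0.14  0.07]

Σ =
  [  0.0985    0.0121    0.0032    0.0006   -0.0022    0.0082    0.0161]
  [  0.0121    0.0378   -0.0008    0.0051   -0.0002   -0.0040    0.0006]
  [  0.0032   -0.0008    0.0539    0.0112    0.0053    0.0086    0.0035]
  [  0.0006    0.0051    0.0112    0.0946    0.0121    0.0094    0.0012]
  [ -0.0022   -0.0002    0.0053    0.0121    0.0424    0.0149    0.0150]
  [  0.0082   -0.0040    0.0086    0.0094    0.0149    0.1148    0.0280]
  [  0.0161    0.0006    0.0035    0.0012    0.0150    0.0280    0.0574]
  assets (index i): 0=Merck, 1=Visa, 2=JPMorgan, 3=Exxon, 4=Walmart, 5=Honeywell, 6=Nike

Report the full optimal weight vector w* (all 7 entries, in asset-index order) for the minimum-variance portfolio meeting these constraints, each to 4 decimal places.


0.0880  0.2156  0.2679  0.0973  0.2016  0.0598  0.0699

x=Σ⁻¹μ = [0.9238  0.4803  2.9859  1.1601  1.4580  0.6499  0.0510]
y=Σ⁻¹𝟙 = [5.2584  24.7375  14.8632  4.8912  16.4343  3.4247  8.7143]
a=μᵀx=1.120915  b=𝟙ᵀx=7.708959  c=𝟙ᵀy=78.323610  D=ac−b²=28.366095
λ₁=(c·0.117−b)/D = (78.323610·0.117−7.708959)/28.366095 = 0.051290
λ₂=(a−b·0.117)/D = (1.120915−7.708959·0.117)/28.366095 = 0.007719
w* = 0.051290·x + 0.007719·y:
  w_0 = 0.051290·0.9238 + 0.007719·5.2584 = 0.0880  (Merck)
  w_1 = 0.051290·0.4803 + 0.007719·24.7375 = 0.2156  (Visa)
  w_2 = 0.051290·2.9859 + 0.007719·14.8632 = 0.2679  (JPMorgan)
  w_3 = 0.051290·1.1601 + 0.007719·4.8912 = 0.0973  (Exxon)
  w_4 = 0.051290·1.4580 + 0.007719·16.4343 = 0.2016  (Walmart)
  w_5 = 0.051290·0.6499 + 0.007719·3.4247 = 0.0598  (Honeywell)
  w_6 = 0.051290·0.0510 + 0.007719·8.7143 = 0.0699  (Nike)
Σw_i=1.0000  μᵀw=0.1170
σ²=wᵀΣw=λ₁·μ_p+λ₂ = 0.051290·0.117 + 0.007719 = 0.013720 ≈ 0.0137


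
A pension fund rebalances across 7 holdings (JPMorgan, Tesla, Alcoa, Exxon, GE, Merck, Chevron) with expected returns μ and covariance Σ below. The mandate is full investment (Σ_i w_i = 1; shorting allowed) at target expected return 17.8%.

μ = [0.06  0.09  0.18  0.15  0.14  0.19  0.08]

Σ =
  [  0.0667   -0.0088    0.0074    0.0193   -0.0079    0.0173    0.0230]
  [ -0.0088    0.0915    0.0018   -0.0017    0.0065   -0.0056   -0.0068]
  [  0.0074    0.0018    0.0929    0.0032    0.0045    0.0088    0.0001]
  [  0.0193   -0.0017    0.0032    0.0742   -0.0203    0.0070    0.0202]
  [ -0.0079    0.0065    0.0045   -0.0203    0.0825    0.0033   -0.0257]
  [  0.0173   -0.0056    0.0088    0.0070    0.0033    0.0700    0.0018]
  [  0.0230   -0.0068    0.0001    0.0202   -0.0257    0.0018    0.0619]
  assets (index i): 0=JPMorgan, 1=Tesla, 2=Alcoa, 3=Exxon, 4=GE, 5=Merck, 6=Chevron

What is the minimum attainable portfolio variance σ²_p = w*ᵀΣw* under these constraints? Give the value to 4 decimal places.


g=Σ⁻¹μ = [-0.7484  1.0365  1.5541  2.0923  2.4886  2.4098  1.9622]
h=Σ⁻¹𝟙 = [5.3594  12.2035  7.7570  11.0572  19.7106  10.4191  19.7640]
a=μᵀg=1.605192  b=𝟙ᵀg=10.794967  c=𝟙ᵀh=86.270929  D=ac−b²=21.950109
λ₁=(c·0.178−b)/D = (86.270929·0.178−10.794967)/21.950109 = 0.207801
λ₂=(a−b·0.178)/D = (1.605192−10.794967·0.178)/21.950109 = -0.014410
w* = 0.207801·g + -0.014410·h:
  w_0 = 0.207801·-0.7484 + -0.014410·5.3594 = -0.2328  (JPMorgan)
  w_1 = 0.207801·1.0365 + -0.014410·12.2035 = 0.0395  (Tesla)
  w_2 = 0.207801·1.5541 + -0.014410·7.7570 = 0.2112  (Alcoa)
  w_3 = 0.207801·2.0923 + -0.014410·11.0572 = 0.2754  (Exxon)
  w_4 = 0.207801·2.4886 + -0.014410·19.7106 = 0.2331  (GE)
  w_5 = 0.207801·2.4098 + -0.014410·10.4191 = 0.3506  (Merck)
  w_6 = 0.207801·1.9622 + -0.014410·19.7640 = 0.1229  (Chevron)
Σw_i=1.0000  μᵀw=0.1780
σ²=wᵀΣw=λ₁·μ_p+λ₂ = 0.207801·0.178 + -0.014410 = 0.022578 ≈ 0.0226

0.0226


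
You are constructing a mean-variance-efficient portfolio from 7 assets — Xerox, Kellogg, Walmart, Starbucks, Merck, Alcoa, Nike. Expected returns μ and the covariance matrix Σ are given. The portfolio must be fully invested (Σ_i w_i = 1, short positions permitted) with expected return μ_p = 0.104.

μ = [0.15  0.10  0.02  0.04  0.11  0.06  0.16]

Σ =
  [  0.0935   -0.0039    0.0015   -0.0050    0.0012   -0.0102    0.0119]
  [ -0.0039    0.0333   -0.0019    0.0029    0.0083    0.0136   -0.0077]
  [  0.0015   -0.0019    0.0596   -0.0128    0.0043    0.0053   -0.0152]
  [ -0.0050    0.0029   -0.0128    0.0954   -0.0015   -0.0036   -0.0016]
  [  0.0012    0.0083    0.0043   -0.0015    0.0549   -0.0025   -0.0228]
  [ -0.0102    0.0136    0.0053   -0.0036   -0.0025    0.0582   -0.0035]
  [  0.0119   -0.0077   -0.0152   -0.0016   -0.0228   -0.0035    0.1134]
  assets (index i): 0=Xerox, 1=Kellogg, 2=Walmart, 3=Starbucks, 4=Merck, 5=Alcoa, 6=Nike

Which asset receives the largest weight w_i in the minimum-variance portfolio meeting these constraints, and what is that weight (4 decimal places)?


Kellogg (0.2348)

x=Σ⁻¹μ = [1.5390  2.6952  0.7921  0.6294  2.4123  0.8651  2.0592]
y=Σ⁻¹𝟙 = [11.2525  24.2897  21.9493  14.4287  20.6969  14.2854  17.0346]
a=μᵀx=1.188116  b=𝟙ᵀx=10.992304  c=𝟙ᵀy=123.937137  D=ac−b²=26.420954
λ₁=(c·0.104−b)/D = (123.937137·0.104−10.992304)/26.420954 = 0.071805
λ₂=(a−b·0.104)/D = (1.188116−10.992304·0.104)/26.420954 = 0.001700
w* = 0.071805·x + 0.001700·y:
  w_0 = 0.071805·1.5390 + 0.001700·11.2525 = 0.1296  (Xerox)
  w_1 = 0.071805·2.6952 + 0.001700·24.2897 = 0.2348  (Kellogg)
  w_2 = 0.071805·0.7921 + 0.001700·21.9493 = 0.0942  (Walmart)
  w_3 = 0.071805·0.6294 + 0.001700·14.4287 = 0.0697  (Starbucks)
  w_4 = 0.071805·2.4123 + 0.001700·20.6969 = 0.2084  (Merck)
  w_5 = 0.071805·0.8651 + 0.001700·14.2854 = 0.0864  (Alcoa)
  w_6 = 0.071805·2.0592 + 0.001700·17.0346 = 0.1768  (Nike)
Σw_i=1.0000  μᵀw=0.1040
σ²=wᵀΣw=λ₁·μ_p+λ₂ = 0.071805·0.104 + 0.001700 = 0.009168 ≈ 0.0092


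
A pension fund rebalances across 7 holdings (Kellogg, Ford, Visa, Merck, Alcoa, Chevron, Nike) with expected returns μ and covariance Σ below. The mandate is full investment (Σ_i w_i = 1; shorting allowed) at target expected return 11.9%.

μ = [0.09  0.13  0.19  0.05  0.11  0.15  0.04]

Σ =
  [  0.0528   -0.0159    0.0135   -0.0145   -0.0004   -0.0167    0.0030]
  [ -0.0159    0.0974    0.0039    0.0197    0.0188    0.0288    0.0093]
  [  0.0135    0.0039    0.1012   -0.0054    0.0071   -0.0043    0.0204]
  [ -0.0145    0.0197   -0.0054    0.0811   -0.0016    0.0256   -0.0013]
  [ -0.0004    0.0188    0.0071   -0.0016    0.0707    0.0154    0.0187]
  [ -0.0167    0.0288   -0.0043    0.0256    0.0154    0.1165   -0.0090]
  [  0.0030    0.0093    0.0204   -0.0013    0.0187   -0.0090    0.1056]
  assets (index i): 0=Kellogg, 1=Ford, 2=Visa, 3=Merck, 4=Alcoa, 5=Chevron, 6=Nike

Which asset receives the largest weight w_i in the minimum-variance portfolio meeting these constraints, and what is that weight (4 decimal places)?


g=Σ⁻¹μ = [2.1197  1.0046  1.5946  0.5092  0.9373  1.1554  -0.1392]
h=Σ⁻¹𝟙 = [25.3406  7.0412  5.3568  13.5817  9.0076  6.9819  6.2620]
a=μᵀg=0.920632  b=𝟙ᵀg=7.181477  c=𝟙ᵀh=73.571731  D=ac−b²=16.158899
λ₁=(c·0.119−b)/D = (73.571731·0.119−7.181477)/16.158899 = 0.097380
λ₂=(a−b·0.119)/D = (0.920632−7.181477·0.119)/16.158899 = 0.004087
w* = 0.097380·g + 0.004087·h:
  w_0 = 0.097380·2.1197 + 0.004087·25.3406 = 0.3100  (Kellogg)
  w_1 = 0.097380·1.0046 + 0.004087·7.0412 = 0.1266  (Ford)
  w_2 = 0.097380·1.5946 + 0.004087·5.3568 = 0.1772  (Visa)
  w_3 = 0.097380·0.5092 + 0.004087·13.5817 = 0.1051  (Merck)
  w_4 = 0.097380·0.9373 + 0.004087·9.0076 = 0.1281  (Alcoa)
  w_5 = 0.097380·1.1554 + 0.004087·6.9819 = 0.1410  (Chevron)
  w_6 = 0.097380·-0.1392 + 0.004087·6.2620 = 0.0120  (Nike)
Σw_i=1.0000  μᵀw=0.1190
σ²=wᵀΣw=λ₁·μ_p+λ₂ = 0.097380·0.119 + 0.004087 = 0.015675 ≈ 0.0157

Kellogg (0.3100)


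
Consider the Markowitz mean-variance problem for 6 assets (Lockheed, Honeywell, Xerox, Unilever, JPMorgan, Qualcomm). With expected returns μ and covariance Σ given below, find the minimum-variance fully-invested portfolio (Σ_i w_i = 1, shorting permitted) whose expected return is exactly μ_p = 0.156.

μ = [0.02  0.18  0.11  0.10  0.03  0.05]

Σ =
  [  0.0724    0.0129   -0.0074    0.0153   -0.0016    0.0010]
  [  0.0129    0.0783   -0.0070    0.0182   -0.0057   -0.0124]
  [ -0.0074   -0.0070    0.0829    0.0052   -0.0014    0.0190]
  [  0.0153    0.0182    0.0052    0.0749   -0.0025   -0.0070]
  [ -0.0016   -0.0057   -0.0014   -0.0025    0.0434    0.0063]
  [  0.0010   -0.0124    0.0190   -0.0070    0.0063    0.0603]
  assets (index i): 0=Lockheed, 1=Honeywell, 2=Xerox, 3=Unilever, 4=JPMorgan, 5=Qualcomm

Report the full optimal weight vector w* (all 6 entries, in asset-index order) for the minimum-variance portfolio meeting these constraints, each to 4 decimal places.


p=Σ⁻¹μ = [-0.1968  2.4756  1.2699  0.8050  0.9608  0.9345]
q=Σ⁻¹𝟙 = [10.8331  13.8462  10.7225  9.1800  24.0398  14.4269]
a=μᵀp=0.737416  b=𝟙ᵀp=6.248990  c=𝟙ᵀq=83.048480  D=ac−b²=22.191430
λ₁=(c·0.156−b)/D = (83.048480·0.156−6.248990)/22.191430 = 0.302215
λ₂=(a−b·0.156)/D = (0.737416−6.248990·0.156)/22.191430 = -0.010699
w* = 0.302215·p + -0.010699·q:
  w_0 = 0.302215·-0.1968 + -0.010699·10.8331 = -0.1754  (Lockheed)
  w_1 = 0.302215·2.4756 + -0.010699·13.8462 = 0.6000  (Honeywell)
  w_2 = 0.302215·1.2699 + -0.010699·10.7225 = 0.2691  (Xerox)
  w_3 = 0.302215·0.8050 + -0.010699·9.1800 = 0.1451  (Unilever)
  w_4 = 0.302215·0.9608 + -0.010699·24.0398 = 0.0332  (JPMorgan)
  w_5 = 0.302215·0.9345 + -0.010699·14.4269 = 0.1281  (Qualcomm)
Σw_i=1.0000  μᵀw=0.1560
σ²=wᵀΣw=λ₁·μ_p+λ₂ = 0.302215·0.156 + -0.010699 = 0.036446 ≈ 0.0364

-0.1754  0.6000  0.2691  0.1451  0.0332  0.1281


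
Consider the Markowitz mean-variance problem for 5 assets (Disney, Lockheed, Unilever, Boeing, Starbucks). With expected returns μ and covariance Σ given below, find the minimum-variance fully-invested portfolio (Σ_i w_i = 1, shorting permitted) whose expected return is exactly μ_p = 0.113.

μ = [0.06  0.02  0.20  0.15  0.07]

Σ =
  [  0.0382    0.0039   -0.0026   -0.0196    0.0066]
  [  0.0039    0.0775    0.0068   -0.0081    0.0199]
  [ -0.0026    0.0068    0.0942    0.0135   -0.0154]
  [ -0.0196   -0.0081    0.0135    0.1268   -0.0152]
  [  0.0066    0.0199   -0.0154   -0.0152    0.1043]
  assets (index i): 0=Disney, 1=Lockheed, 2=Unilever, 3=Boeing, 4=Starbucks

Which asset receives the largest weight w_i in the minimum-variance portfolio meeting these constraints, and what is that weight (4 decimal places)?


u=Σ⁻¹μ = [2.2787  -0.1782  2.1730  1.4230  1.0892]
v=Σ⁻¹𝟙 = [31.1469  9.4272  10.4069  13.3093  9.2943]
a=μᵀu=0.857461  b=𝟙ᵀu=6.785744  c=𝟙ᵀv=73.584672  D=ac−b²=17.049656
λ₁=(c·0.113−b)/D = (73.584672·0.113−6.785744)/17.049656 = 0.089698
λ₂=(a−b·0.113)/D = (0.857461−6.785744·0.113)/17.049656 = 0.005318
w* = 0.089698·u + 0.005318·v:
  w_0 = 0.089698·2.2787 + 0.005318·31.1469 = 0.3700  (Disney)
  w_1 = 0.089698·-0.1782 + 0.005318·9.4272 = 0.0341  (Lockheed)
  w_2 = 0.089698·2.1730 + 0.005318·10.4069 = 0.2503  (Unilever)
  w_3 = 0.089698·1.4230 + 0.005318·13.3093 = 0.1984  (Boeing)
  w_4 = 0.089698·1.0892 + 0.005318·9.2943 = 0.1471  (Starbucks)
Σw_i=1.0000  μᵀw=0.1130
σ²=wᵀΣw=λ₁·μ_p+λ₂ = 0.089698·0.113 + 0.005318 = 0.015454 ≈ 0.0155

Disney (0.3700)


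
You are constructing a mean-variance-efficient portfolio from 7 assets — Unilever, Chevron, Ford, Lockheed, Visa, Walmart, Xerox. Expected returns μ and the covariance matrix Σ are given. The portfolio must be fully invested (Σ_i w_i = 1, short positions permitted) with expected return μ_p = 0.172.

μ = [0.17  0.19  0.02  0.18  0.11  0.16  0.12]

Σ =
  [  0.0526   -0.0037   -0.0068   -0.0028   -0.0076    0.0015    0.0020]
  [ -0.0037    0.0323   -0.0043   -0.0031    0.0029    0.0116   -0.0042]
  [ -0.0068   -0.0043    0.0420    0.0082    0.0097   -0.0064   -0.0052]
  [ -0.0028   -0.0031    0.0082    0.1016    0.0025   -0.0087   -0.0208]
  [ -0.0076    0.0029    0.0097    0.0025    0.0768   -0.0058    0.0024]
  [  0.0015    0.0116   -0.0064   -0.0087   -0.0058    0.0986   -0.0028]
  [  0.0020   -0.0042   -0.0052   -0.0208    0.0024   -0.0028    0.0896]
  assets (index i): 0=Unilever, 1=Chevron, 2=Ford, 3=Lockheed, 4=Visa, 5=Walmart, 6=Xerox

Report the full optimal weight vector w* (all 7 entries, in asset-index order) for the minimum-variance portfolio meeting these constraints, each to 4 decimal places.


0.2293  0.3915  -0.0200  0.1546  0.0694  0.0636  0.1117

x=Σ⁻¹μ = [4.0871  6.5030  1.4712  2.4926  1.3495  1.2533  2.2199]
y=Σ⁻¹𝟙 = [26.8402  37.2691  30.6136  13.3442  10.1558  9.5997  17.2110]
a=μᵀx=3.023828  b=𝟙ᵀx=19.376609  c=𝟙ᵀy=145.033666  D=ac−b²=63.103884
λ₁=(c·0.172−b)/D = (145.033666·0.172−19.376609)/63.103884 = 0.088254
λ₂=(a−b·0.172)/D = (3.023828−19.376609·0.172)/63.103884 = -0.004896
w* = 0.088254·x + -0.004896·y:
  w_0 = 0.088254·4.0871 + -0.004896·26.8402 = 0.2293  (Unilever)
  w_1 = 0.088254·6.5030 + -0.004896·37.2691 = 0.3915  (Chevron)
  w_2 = 0.088254·1.4712 + -0.004896·30.6136 = -0.0200  (Ford)
  w_3 = 0.088254·2.4926 + -0.004896·13.3442 = 0.1546  (Lockheed)
  w_4 = 0.088254·1.3495 + -0.004896·10.1558 = 0.0694  (Visa)
  w_5 = 0.088254·1.2533 + -0.004896·9.5997 = 0.0636  (Walmart)
  w_6 = 0.088254·2.2199 + -0.004896·17.2110 = 0.1117  (Xerox)
Σw_i=1.0000  μᵀw=0.1720
σ²=wᵀΣw=λ₁·μ_p+λ₂ = 0.088254·0.172 + -0.004896 = 0.010284 ≈ 0.0103


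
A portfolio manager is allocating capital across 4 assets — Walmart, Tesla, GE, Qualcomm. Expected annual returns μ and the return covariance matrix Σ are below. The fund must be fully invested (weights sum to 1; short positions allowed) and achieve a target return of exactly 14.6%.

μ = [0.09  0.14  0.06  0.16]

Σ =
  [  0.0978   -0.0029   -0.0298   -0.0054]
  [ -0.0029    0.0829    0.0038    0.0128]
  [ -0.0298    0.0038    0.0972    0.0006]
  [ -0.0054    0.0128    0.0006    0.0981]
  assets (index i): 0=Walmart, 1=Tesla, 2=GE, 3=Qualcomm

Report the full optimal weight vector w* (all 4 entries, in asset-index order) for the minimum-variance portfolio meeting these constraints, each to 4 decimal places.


x=Σ⁻¹μ = [1.3398  1.4586  0.9617  1.5085]
y=Σ⁻¹𝟙 = [15.5054  10.4558  14.5738  9.5938]
a=μᵀx=0.623864  b=𝟙ᵀx=5.268729  c=𝟙ᵀy=50.128757  D=ac−b²=3.514015
λ₁=(c·0.146−b)/D = (50.128757·0.146−5.268729)/3.514015 = 0.583398
λ₂=(a−b·0.146)/D = (0.623864−5.268729·0.146)/3.514015 = -0.041369
w* = 0.583398·x + -0.041369·y:
  w_0 = 0.583398·1.3398 + -0.041369·15.5054 = 0.1402  (Walmart)
  w_1 = 0.583398·1.4586 + -0.041369·10.4558 = 0.4184  (Tesla)
  w_2 = 0.583398·0.9617 + -0.041369·14.5738 = -0.0418  (GE)
  w_3 = 0.583398·1.5085 + -0.041369·9.5938 = 0.4832  (Qualcomm)
Σw_i=1.0000  μᵀw=0.1460
σ²=wᵀΣw=λ₁·μ_p+λ₂ = 0.583398·0.146 + -0.041369 = 0.043807 ≈ 0.0438

0.1402  0.4184  -0.0418  0.4832


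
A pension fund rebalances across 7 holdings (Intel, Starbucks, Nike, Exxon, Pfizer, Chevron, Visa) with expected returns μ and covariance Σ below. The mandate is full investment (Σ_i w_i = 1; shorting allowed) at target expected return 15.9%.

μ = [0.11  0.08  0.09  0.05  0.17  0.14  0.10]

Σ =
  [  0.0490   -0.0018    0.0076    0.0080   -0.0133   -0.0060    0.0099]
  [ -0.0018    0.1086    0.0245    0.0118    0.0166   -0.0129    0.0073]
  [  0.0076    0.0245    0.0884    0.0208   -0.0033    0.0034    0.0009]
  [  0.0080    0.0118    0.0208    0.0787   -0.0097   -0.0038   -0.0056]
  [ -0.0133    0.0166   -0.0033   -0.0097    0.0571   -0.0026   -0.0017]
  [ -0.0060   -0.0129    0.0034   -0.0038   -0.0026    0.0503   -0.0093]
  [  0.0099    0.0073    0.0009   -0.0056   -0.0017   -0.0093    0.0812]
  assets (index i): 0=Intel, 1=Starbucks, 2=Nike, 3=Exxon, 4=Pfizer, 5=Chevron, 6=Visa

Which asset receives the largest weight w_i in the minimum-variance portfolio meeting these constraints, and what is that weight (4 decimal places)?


u=Σ⁻¹μ = [3.3263  0.3357  0.4159  0.9153  4.0464  3.7698  1.3708]
v=Σ⁻¹𝟙 = [25.6824  5.7977  3.9832  13.7486  26.0976  29.0342  13.4386]
a=μᵀu=1.828670  b=𝟙ᵀu=14.180025  c=𝟙ᵀv=117.782135  D=ac−b²=14.311574
λ₁=(c·0.159−b)/D = (117.782135·0.159−14.180025)/14.311574 = 0.317738
λ₂=(a−b·0.159)/D = (1.828670−14.180025·0.159)/14.311574 = -0.029763
w* = 0.317738·u + -0.029763·v:
  w_0 = 0.317738·3.3263 + -0.029763·25.6824 = 0.2925  (Intel)
  w_1 = 0.317738·0.3357 + -0.029763·5.7977 = -0.0659  (Starbucks)
  w_2 = 0.317738·0.4159 + -0.029763·3.9832 = 0.0136  (Nike)
  w_3 = 0.317738·0.9153 + -0.029763·13.7486 = -0.1184  (Exxon)
  w_4 = 0.317738·4.0464 + -0.029763·26.0976 = 0.5090  (Pfizer)
  w_5 = 0.317738·3.7698 + -0.029763·29.0342 = 0.3337  (Chevron)
  w_6 = 0.317738·1.3708 + -0.029763·13.4386 = 0.0356  (Visa)
Σw_i=1.0000  μᵀw=0.1590
σ²=wᵀΣw=λ₁·μ_p+λ₂ = 0.317738·0.159 + -0.029763 = 0.020757 ≈ 0.0208

Pfizer (0.5090)


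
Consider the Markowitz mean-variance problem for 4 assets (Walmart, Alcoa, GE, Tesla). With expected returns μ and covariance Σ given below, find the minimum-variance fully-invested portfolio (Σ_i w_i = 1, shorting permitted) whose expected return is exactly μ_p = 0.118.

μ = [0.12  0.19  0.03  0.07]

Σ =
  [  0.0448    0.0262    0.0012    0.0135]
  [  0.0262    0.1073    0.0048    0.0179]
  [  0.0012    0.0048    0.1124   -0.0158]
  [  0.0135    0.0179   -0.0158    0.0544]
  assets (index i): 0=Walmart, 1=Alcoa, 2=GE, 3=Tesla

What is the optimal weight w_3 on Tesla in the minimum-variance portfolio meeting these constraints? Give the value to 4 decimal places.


0.1937

g=Σ⁻¹μ = [1.7947  1.2351  0.2671  0.5126]
h=Σ⁻¹𝟙 = [15.6349  2.1747  11.0251  16.9890]
a=μᵀg=0.493914  b=𝟙ᵀg=3.809355  c=𝟙ᵀh=45.823651  D=ac−b²=8.121774
λ₁=(c·0.118−b)/D = (45.823651·0.118−3.809355)/8.121774 = 0.196735
λ₂=(a−b·0.118)/D = (0.493914−3.809355·0.118)/8.121774 = 0.005468
w* = 0.196735·g + 0.005468·h:
  w_0 = 0.196735·1.7947 + 0.005468·15.6349 = 0.4386  (Walmart)
  w_1 = 0.196735·1.2351 + 0.005468·2.1747 = 0.2549  (Alcoa)
  w_2 = 0.196735·0.2671 + 0.005468·11.0251 = 0.1128  (GE)
  w_3 = 0.196735·0.5126 + 0.005468·16.9890 = 0.1937  (Tesla)
Σw_i=1.0000  μᵀw=0.1180
σ²=wᵀΣw=λ₁·μ_p+λ₂ = 0.196735·0.118 + 0.005468 = 0.028683 ≈ 0.0287


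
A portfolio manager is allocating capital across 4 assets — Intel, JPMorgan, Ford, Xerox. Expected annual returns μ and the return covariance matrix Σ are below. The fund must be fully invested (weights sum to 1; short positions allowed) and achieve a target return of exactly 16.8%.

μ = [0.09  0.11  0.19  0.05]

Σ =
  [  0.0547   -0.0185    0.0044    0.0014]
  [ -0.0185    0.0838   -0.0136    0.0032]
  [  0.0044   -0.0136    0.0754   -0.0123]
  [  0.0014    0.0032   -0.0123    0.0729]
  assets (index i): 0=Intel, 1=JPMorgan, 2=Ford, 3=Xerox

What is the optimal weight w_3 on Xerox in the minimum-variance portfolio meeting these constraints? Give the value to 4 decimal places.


x=Σ⁻¹μ = [2.1323  2.2250  2.9677  1.0480]
y=Σ⁻¹𝟙 = [22.9801  19.3259  17.9282  15.4527]
a=μᵀx=1.052930  b=𝟙ᵀx=8.373048  c=𝟙ᵀy=75.686856  D=ac−b²=9.585017
λ₁=(c·0.168−b)/D = (75.686856·0.168−8.373048)/9.585017 = 0.453035
λ₂=(a−b·0.168)/D = (1.052930−8.373048·0.168)/9.585017 = -0.036906
w* = 0.453035·x + -0.036906·y:
  w_0 = 0.453035·2.1323 + -0.036906·22.9801 = 0.1179  (Intel)
  w_1 = 0.453035·2.2250 + -0.036906·19.3259 = 0.2948  (JPMorgan)
  w_2 = 0.453035·2.9677 + -0.036906·17.9282 = 0.6828  (Ford)
  w_3 = 0.453035·1.0480 + -0.036906·15.4527 = -0.0955  (Xerox)
Σw_i=1.0000  μᵀw=0.1680
σ²=wᵀΣw=λ₁·μ_p+λ₂ = 0.453035·0.168 + -0.036906 = 0.039204 ≈ 0.0392

-0.0955
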